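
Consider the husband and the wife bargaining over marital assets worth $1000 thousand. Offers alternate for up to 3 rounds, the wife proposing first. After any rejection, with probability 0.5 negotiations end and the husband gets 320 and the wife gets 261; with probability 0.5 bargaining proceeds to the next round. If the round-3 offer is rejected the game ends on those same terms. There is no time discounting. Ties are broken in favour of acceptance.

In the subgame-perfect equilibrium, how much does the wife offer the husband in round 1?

Round 3 (the wife proposes): the husband gets 320 if talks fail, so the wife offers 320 and keeps 680.
Round 2 (the husband proposes): rejecting gives the wife an expected 0.5 × 680 + 0.5 × 261 = 470.5; the husband offers that and keeps 529.5.
Round 1 (the wife proposes): rejecting gives the husband an expected 0.5 × 529.5 + 0.5 × 320 = 424.75. The wife offers 424.75 and keeps 1000 − 424.75 = 575.25.

424.75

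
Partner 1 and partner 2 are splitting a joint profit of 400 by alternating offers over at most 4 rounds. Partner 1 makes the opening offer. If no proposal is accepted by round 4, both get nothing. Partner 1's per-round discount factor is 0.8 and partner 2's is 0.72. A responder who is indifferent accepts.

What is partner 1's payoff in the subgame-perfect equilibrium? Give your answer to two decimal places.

176.51

Work backward from the last round.
Round 4 (partner 2 proposes): rejection yields 0 for partner 1; partner 2 offers 0 and keeps 400.
Round 3 (partner 1 proposes): partner 2 can get 400 next round, worth 0.72 × 400 = 288 now. Partner 1 offers 288 and keeps 400 − 288 = 112.
Round 2 (partner 2 proposes): partner 1 can get 112 next round, worth 0.8 × 112 = 89.6 now; partner 2 offers that and keeps 310.4.
Round 1 (partner 1 proposes): partner 2 can get 310.4 next round, worth 0.72 × 310.4 = 223.488 now, so partner 1 offers 223.488, keeping 176.512.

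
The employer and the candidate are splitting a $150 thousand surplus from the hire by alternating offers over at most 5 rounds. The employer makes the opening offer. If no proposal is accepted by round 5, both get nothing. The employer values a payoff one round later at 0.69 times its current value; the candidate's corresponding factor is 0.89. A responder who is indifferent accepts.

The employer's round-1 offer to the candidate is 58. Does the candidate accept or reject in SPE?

Reject

Work out the candidate's continuation value if the offer is rejected.
Round 5 (the employer proposes): rejection yields 0 for the candidate; the employer offers 0 and keeps 150.
Round 4 (the candidate proposes): the employer can get 150 next round, worth 0.69 × 150 = 103.5 now. The candidate offers 103.5 and keeps 150 − 103.5 = 46.5.
Round 3 (the employer proposes): the candidate can get 46.5 next round, worth 0.89 × 46.5 = 41.385 now; the employer offers that and keeps 108.615.
Round 2 (the candidate proposes): the employer can get 108.615 next round, worth 0.69 × 108.615 = 74.94435 now. The candidate offers 74.94435 and keeps 150 − 74.94435 = 75.05565.
So by rejecting in round 1, the candidate gets 75.05565 next round, worth 0.89 × 75.05565 = 66.7995285 now.
Offer 58 < 66.7995285, so the candidate rejects.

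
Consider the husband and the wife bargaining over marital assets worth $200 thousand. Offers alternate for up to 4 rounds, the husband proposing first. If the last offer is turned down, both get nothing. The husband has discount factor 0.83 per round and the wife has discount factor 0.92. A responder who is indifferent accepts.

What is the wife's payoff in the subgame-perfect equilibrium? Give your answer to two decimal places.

Round 4 (the wife proposes): rejection yields 0 for the husband; the wife offers 0 and keeps 200.
Round 3 (the husband proposes): the wife can get 200 next round, worth 0.92 × 200 = 184 now, so the husband offers 184, keeping 16.
Round 2 (the wife proposes): the husband can get 16 next round, worth 0.83 × 16 = 13.28 now, so the wife offers 13.28, keeping 186.72.
Round 1 (the husband proposes): the wife can get 186.72 next round, worth 0.92 × 186.72 = 171.7824 now, so the husband offers 171.7824, keeping 28.2176.

171.78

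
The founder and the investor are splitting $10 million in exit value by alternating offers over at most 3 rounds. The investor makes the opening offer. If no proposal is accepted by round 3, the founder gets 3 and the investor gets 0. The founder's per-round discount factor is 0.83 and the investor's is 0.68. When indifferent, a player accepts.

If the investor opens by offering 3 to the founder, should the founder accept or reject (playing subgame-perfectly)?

Reject

Round 3 (the investor proposes): the founder gets 3 if talks fail, so the investor offers 3 and keeps 7.
Round 2 (the founder proposes): the investor can get 7 next round, worth 0.68 × 7 = 4.76 now. The founder offers 4.76 and keeps 10 − 4.76 = 5.24.
So by rejecting in round 1, the founder gets 5.24 next round, worth 0.83 × 5.24 = 4.3492 now.
Offer 3 < 4.3492, so the founder rejects.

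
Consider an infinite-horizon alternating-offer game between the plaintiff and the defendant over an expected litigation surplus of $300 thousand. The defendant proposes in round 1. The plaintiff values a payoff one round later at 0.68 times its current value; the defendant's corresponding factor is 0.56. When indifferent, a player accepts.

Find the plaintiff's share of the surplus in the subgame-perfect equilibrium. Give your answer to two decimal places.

144.96

Let x be the defendant's share when the defendant proposes and y be the plaintiff's share when the plaintiff proposes.
The plaintiff accepts iff offered ≥ 0.68·y, so x = 300 − 0.68y. Symmetrically y = 300 − 0.56x.
Substituting: x = 300 − 0.68(300 − 0.56x), giving x(1 − 0.56·0.68) = 300(1 − 0.68).
So x = 300 × 0.32 / 0.6192 ≈ 155.0388, and the plaintiff receives 300 − x ≈ 144.9612.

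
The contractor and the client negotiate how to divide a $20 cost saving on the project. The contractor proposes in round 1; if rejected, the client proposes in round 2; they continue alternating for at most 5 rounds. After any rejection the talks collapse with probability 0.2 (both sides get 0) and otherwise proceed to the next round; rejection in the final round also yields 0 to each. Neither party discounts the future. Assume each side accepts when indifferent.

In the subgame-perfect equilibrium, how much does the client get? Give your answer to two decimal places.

5.25

Round 5 (the contractor proposes): rejection yields 0 for the client; the contractor offers 0 and keeps 20.
Round 4 (the client proposes): rejecting gives the contractor an expected 0.8 × 20 = 16; the client offers that and keeps 4.
Round 3 (the contractor proposes): rejecting gives the client an expected 0.8 × 4 = 3.2, so the contractor offers 3.2, keeping 16.8.
Round 2 (the client proposes): rejecting gives the contractor an expected 0.8 × 16.8 = 13.44; the client offers that and keeps 6.56.
Round 1 (the contractor proposes): rejecting gives the client an expected 0.8 × 6.56 = 5.248, so the contractor offers 5.248, keeping 14.752.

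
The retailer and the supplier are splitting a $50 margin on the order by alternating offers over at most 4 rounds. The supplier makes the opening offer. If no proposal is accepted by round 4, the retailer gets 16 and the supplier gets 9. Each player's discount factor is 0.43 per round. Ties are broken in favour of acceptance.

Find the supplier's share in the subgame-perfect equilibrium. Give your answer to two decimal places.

Round 4 (the retailer proposes): the supplier gets 9 if talks fail, so the retailer offers 9 and keeps 41.
Round 3 (the supplier proposes): the retailer can get 41 next round, worth 0.43 × 41 = 17.63 now; the supplier offers that and keeps 32.37.
Round 2 (the retailer proposes): the supplier can get 32.37 next round, worth 0.43 × 32.37 = 13.9191 now, so the retailer offers 13.9191, keeping 36.0809.
Round 1 (the supplier proposes): the retailer can get 36.0809 next round, worth 0.43 × 36.0809 = 15.514787 now. The supplier offers 15.514787 and keeps 50 − 15.514787 = 34.485213.

34.49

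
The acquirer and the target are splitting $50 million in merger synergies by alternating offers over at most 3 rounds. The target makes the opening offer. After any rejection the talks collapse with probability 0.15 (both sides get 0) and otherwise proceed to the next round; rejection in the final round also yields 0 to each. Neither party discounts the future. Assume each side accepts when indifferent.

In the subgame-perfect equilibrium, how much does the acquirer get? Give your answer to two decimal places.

6.38

By backward induction:
Round 3 (the target proposes): rejection yields 0 for the acquirer; the target offers 0 and keeps 50.
Round 2 (the acquirer proposes): rejecting gives the target an expected 0.85 × 50 = 42.5; the acquirer offers that and keeps 7.5.
Round 1 (the target proposes): rejecting gives the acquirer an expected 0.85 × 7.5 = 6.375. The target offers 6.375 and keeps 50 − 6.375 = 43.625.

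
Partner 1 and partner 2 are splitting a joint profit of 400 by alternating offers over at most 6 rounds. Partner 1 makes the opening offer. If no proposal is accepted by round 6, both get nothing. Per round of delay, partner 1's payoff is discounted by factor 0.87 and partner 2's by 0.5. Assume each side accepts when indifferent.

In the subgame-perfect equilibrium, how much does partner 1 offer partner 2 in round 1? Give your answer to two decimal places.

Work backward from the last round.
Round 6 (partner 2 proposes): rejection yields 0 for partner 1; partner 2 offers 0 and keeps 400.
Round 5 (partner 1 proposes): partner 2 can get 400 next round, worth 0.5 × 400 = 200 now, so partner 1 offers 200, keeping 200.
Round 4 (partner 2 proposes): partner 1 can get 200 next round, worth 0.87 × 200 = 174 now, so partner 2 offers 174, keeping 226.
Round 3 (partner 1 proposes): partner 2 can get 226 next round, worth 0.5 × 226 = 113 now. Partner 1 offers 113 and keeps 400 − 113 = 287.
Round 2 (partner 2 proposes): partner 1 can get 287 next round, worth 0.87 × 287 = 249.69 now, so partner 2 offers 249.69, keeping 150.31.
Round 1 (partner 1 proposes): partner 2 can get 150.31 next round, worth 0.5 × 150.31 = 75.155 now; partner 1 offers that and keeps 324.845.

75.16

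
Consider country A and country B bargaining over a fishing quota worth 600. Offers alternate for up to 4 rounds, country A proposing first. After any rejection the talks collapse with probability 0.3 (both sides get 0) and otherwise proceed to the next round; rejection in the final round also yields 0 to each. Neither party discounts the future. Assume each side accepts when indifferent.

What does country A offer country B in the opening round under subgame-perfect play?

Round 4 (country B proposes): country A will accept anything ≥ 0, so country B offers 0 and keeps 600.
Round 3 (country A proposes): rejecting gives country B an expected 0.7 × 600 = 420. Country A offers 420 and keeps 600 − 420 = 180.
Round 2 (country B proposes): rejecting gives country A an expected 0.7 × 180 = 126, so country B offers 126, keeping 474.
Round 1 (country A proposes): rejecting gives country B an expected 0.7 × 474 = 331.8; country A offers that and keeps 268.2.

331.8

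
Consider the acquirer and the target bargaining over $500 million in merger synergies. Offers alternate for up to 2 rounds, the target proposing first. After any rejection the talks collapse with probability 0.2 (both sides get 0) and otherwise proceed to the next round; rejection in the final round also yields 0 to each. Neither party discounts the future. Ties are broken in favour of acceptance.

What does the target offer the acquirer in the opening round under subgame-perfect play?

400

By backward induction:
Round 2 (the acquirer proposes): rejection yields 0 for the target; the acquirer offers 0 and keeps 500.
Round 1 (the target proposes): rejecting gives the acquirer an expected 0.8 × 500 = 400; the target offers that and keeps 100.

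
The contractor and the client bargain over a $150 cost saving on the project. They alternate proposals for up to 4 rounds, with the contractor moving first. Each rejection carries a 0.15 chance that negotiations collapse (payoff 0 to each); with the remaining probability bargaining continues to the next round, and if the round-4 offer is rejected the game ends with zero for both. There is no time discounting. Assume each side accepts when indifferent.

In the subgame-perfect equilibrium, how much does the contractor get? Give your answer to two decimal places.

38.76

Round 4 (the client proposes): the contractor will accept anything ≥ 0, so the client offers 0 and keeps 150.
Round 3 (the contractor proposes): rejecting gives the client an expected 0.85 × 150 = 127.5. The contractor offers 127.5 and keeps 150 − 127.5 = 22.5.
Round 2 (the client proposes): rejecting gives the contractor an expected 0.85 × 22.5 = 19.125, so the client offers 19.125, keeping 130.875.
Round 1 (the contractor proposes): rejecting gives the client an expected 0.85 × 130.875 = 111.24375. The contractor offers 111.24375 and keeps 150 − 111.24375 = 38.75625.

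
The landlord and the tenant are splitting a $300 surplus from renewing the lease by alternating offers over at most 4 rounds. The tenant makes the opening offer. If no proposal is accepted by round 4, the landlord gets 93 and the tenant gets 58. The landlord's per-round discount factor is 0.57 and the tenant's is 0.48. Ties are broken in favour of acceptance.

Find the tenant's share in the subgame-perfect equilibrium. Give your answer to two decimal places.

173.34

Round 4 (the landlord proposes): the tenant gets 58 if talks fail, so the landlord offers 58 and keeps 242.
Round 3 (the tenant proposes): the landlord can get 242 next round, worth 0.57 × 242 = 137.94 now, so the tenant offers 137.94, keeping 162.06.
Round 2 (the landlord proposes): the tenant can get 162.06 next round, worth 0.48 × 162.06 = 77.7888 now; the landlord offers that and keeps 222.2112.
Round 1 (the tenant proposes): the landlord can get 222.2112 next round, worth 0.57 × 222.2112 = 126.660384 now, so the tenant offers 126.660384, keeping 173.339616.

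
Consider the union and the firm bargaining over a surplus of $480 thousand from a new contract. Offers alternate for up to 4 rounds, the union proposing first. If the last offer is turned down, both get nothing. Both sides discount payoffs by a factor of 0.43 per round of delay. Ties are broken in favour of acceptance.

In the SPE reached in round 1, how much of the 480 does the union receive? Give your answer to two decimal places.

324.19

Round 4 (the firm proposes): the union will accept anything ≥ 0, so the firm offers 0 and keeps 480.
Round 3 (the union proposes): the firm can get 480 next round, worth 0.43 × 480 = 206.4 now; the union offers that and keeps 273.6.
Round 2 (the firm proposes): the union can get 273.6 next round, worth 0.43 × 273.6 = 117.648 now. The firm offers 117.648 and keeps 480 − 117.648 = 362.352.
Round 1 (the union proposes): the firm can get 362.352 next round, worth 0.43 × 362.352 = 155.81136 now. The union offers 155.81136 and keeps 480 − 155.81136 = 324.18864.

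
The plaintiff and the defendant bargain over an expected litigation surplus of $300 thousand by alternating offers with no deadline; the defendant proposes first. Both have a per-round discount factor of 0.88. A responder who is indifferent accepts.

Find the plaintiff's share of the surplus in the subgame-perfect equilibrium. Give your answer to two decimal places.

140.43

In a stationary SPE each proposer offers the other exactly their discounted continuation value.
If the defendant keeps x when proposing and the plaintiff keeps y when proposing, then x = 300 − 0.88y and y = 300 − 0.88x.
Solving: x = 300(1 − 0.88) / (1 − 0.88·0.88) = 36 / 0.2256 ≈ 159.5745.
The plaintiff gets 300 − 159.5745 ≈ 140.4255.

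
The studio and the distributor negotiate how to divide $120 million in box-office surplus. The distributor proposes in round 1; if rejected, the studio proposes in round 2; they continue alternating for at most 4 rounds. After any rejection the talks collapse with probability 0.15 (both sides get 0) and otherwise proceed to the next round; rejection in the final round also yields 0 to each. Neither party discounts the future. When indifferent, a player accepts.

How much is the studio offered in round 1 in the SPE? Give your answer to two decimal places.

89.00

Round 4 (the studio proposes): the distributor will accept anything ≥ 0, so the studio offers 0 and keeps 120.
Round 3 (the distributor proposes): rejecting gives the studio an expected 0.85 × 120 = 102, so the distributor offers 102, keeping 18.
Round 2 (the studio proposes): rejecting gives the distributor an expected 0.85 × 18 = 15.3; the studio offers that and keeps 104.7.
Round 1 (the distributor proposes): rejecting gives the studio an expected 0.85 × 104.7 = 88.995; the distributor offers that and keeps 31.005.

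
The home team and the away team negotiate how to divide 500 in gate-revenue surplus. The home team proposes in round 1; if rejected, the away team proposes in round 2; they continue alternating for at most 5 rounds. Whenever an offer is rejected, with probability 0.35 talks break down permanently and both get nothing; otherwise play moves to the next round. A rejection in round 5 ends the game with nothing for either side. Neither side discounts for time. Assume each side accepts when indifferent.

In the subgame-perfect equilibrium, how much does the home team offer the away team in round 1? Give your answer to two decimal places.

Round 5 (the home team proposes): rejection yields 0 for the away team; the home team offers 0 and keeps 500.
Round 4 (the away team proposes): rejecting gives the home team an expected 0.65 × 500 = 325. The away team offers 325 and keeps 500 − 325 = 175.
Round 3 (the home team proposes): rejecting gives the away team an expected 0.65 × 175 = 113.75. The home team offers 113.75 and keeps 500 − 113.75 = 386.25.
Round 2 (the away team proposes): rejecting gives the home team an expected 0.65 × 386.25 = 251.0625. The away team offers 251.0625 and keeps 500 − 251.0625 = 248.9375.
Round 1 (the home team proposes): rejecting gives the away team an expected 0.65 × 248.9375 = 161.809375; the home team offers that and keeps 338.190625.

161.81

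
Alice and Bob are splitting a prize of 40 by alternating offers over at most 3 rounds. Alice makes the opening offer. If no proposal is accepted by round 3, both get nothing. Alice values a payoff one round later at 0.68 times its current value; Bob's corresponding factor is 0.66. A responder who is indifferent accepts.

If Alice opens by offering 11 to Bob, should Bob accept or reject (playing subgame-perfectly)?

Accept

Round 3 (Alice proposes): rejection yields 0 for Bob; Alice offers 0 and keeps 40.
Round 2 (Bob proposes): Alice can get 40 next round, worth 0.68 × 40 = 27.2 now. Bob offers 27.2 and keeps 40 − 27.2 = 12.8.
So by rejecting in round 1, Bob gets 12.8 next round, worth 0.66 × 12.8 = 8.448 now.
Offer 11 ≥ 8.448, so Bob accepts.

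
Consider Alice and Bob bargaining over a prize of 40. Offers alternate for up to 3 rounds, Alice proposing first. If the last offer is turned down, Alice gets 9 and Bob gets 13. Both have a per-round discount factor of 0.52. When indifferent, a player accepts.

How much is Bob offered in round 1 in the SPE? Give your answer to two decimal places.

Solve by backward induction from round 3.
Round 3 (Alice proposes): Bob gets 13 if talks fail, so Alice offers 13 and keeps 27.
Round 2 (Bob proposes): Alice can get 27 next round, worth 0.52 × 27 = 14.04 now, so Bob offers 14.04, keeping 25.96.
Round 1 (Alice proposes): Bob can get 25.96 next round, worth 0.52 × 25.96 = 13.4992 now; Alice offers that and keeps 26.5008.

13.50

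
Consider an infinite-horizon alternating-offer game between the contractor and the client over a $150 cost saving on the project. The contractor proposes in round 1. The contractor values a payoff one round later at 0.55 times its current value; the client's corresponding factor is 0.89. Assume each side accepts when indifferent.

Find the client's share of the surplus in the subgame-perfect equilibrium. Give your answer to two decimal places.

117.68

In a stationary SPE each proposer offers the other exactly their discounted continuation value.
If the contractor keeps x when proposing and the client keeps y when proposing, then x = 150 − 0.89y and y = 150 − 0.55x.
Solving: x = 150(1 − 0.89) / (1 − 0.55·0.89) = 16.5 / 0.5105 ≈ 32.3213.
The client gets 150 − 32.3213 ≈ 117.6787.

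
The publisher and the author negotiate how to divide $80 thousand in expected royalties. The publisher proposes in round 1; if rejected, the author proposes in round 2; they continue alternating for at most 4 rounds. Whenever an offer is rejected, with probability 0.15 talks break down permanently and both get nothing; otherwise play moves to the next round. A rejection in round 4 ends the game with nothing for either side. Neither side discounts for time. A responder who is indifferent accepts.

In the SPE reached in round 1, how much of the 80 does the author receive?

Round 4 (the author proposes): the publisher will accept anything ≥ 0, so the author offers 0 and keeps 80.
Round 3 (the publisher proposes): rejecting gives the author an expected 0.85 × 80 = 68, so the publisher offers 68, keeping 12.
Round 2 (the author proposes): rejecting gives the publisher an expected 0.85 × 12 = 10.2, so the author offers 10.2, keeping 69.8.
Round 1 (the publisher proposes): rejecting gives the author an expected 0.85 × 69.8 = 59.33; the publisher offers that and keeps 20.67.

59.33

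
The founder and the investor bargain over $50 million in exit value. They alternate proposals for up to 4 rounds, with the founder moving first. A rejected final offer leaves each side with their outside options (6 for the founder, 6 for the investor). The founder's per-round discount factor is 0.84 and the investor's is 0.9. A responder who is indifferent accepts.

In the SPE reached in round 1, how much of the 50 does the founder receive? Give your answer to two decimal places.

Round 4 (the investor proposes): the founder gets 6 if talks fail, so the investor offers 6 and keeps 44.
Round 3 (the founder proposes): the investor can get 44 next round, worth 0.9 × 44 = 39.6 now. The founder offers 39.6 and keeps 50 − 39.6 = 10.4.
Round 2 (the investor proposes): the founder can get 10.4 next round, worth 0.84 × 10.4 = 8.736 now, so the investor offers 8.736, keeping 41.264.
Round 1 (the founder proposes): the investor can get 41.264 next round, worth 0.9 × 41.264 = 37.1376 now. The founder offers 37.1376 and keeps 50 − 37.1376 = 12.8624.

12.86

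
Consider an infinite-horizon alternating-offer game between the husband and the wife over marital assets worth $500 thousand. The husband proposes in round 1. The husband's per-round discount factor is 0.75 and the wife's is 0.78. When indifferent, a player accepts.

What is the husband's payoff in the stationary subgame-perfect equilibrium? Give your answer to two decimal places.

Let x be the husband's share when the husband proposes and y be the wife's share when the wife proposes.
The wife accepts iff offered ≥ 0.78·y, so x = 500 − 0.78y. Symmetrically y = 500 − 0.75x.
Substituting: x = 500 − 0.78(500 − 0.75x), giving x(1 − 0.75·0.78) = 500(1 − 0.78).
So x = 500 × 0.22 / 0.415 ≈ 265.0602, and the wife receives 500 − x ≈ 234.9398.

265.06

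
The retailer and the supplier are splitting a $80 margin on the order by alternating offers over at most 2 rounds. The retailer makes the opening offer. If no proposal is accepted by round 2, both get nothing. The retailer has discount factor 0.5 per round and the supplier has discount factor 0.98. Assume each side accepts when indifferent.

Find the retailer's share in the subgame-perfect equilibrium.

Round 2 (the supplier proposes): the retailer will accept anything ≥ 0, so the supplier offers 0 and keeps 80.
Round 1 (the retailer proposes): the supplier can get 80 next round, worth 0.98 × 80 = 78.4 now. The retailer offers 78.4 and keeps 80 − 78.4 = 1.6.

1.6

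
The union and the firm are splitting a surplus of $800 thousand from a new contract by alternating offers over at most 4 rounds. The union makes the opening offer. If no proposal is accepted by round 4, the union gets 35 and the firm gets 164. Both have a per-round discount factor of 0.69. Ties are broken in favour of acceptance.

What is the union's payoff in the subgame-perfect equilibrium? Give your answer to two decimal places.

377.57

Round 4 (the firm proposes): the union gets 35 if talks fail, so the firm offers 35 and keeps 765.
Round 3 (the union proposes): the firm can get 765 next round, worth 0.69 × 765 = 527.85 now, so the union offers 527.85, keeping 272.15.
Round 2 (the firm proposes): the union can get 272.15 next round, worth 0.69 × 272.15 = 187.7835 now. The firm offers 187.7835 and keeps 800 − 187.7835 = 612.2165.
Round 1 (the union proposes): the firm can get 612.2165 next round, worth 0.69 × 612.2165 = 422.429385 now; the union offers that and keeps 377.570615.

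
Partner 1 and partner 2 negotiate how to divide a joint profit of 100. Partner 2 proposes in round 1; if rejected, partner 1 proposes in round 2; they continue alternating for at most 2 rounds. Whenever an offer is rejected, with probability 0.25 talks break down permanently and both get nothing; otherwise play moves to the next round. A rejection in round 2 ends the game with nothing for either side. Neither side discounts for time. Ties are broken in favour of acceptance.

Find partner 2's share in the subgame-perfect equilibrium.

Round 2 (partner 1 proposes): partner 2 will accept anything ≥ 0, so partner 1 offers 0 and keeps 100.
Round 1 (partner 2 proposes): rejecting gives partner 1 an expected 0.75 × 100 = 75, so partner 2 offers 75, keeping 25.

25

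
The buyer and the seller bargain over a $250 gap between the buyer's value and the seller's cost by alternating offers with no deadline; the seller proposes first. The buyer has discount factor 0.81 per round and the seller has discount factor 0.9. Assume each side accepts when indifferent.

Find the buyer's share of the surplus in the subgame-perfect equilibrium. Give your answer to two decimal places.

74.72

In a stationary SPE each proposer offers the other exactly their discounted continuation value.
If the seller keeps x when proposing and the buyer keeps y when proposing, then x = 250 − 0.81y and y = 250 − 0.9x.
Solving: x = 250(1 − 0.81) / (1 − 0.9·0.81) = 47.5 / 0.271 ≈ 175.2768.
The buyer gets 250 − 175.2768 ≈ 74.7232.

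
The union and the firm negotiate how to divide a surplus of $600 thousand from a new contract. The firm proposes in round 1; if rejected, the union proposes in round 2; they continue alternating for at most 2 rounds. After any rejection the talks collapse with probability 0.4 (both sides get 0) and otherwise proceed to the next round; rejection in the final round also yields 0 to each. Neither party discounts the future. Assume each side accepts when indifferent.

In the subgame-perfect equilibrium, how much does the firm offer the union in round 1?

By backward induction:
Round 2 (the union proposes): rejection yields 0 for the firm; the union offers 0 and keeps 600.
Round 1 (the firm proposes): rejecting gives the union an expected 0.6 × 600 = 360; the firm offers that and keeps 240.

360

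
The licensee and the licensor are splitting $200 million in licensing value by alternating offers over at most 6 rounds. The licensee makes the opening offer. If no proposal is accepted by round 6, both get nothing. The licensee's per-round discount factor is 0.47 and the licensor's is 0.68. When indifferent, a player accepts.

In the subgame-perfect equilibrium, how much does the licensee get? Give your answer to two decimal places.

Round 6 (the licensor proposes): rejection yields 0 for the licensee; the licensor offers 0 and keeps 200.
Round 5 (the licensee proposes): the licensor can get 200 next round, worth 0.68 × 200 = 136 now; the licensee offers that and keeps 64.
Round 4 (the licensor proposes): the licensee can get 64 next round, worth 0.47 × 64 = 30.08 now. The licensor offers 30.08 and keeps 200 − 30.08 = 169.92.
Round 3 (the licensee proposes): the licensor can get 169.92 next round, worth 0.68 × 169.92 = 115.5456 now, so the licensee offers 115.5456, keeping 84.4544.
Round 2 (the licensor proposes): the licensee can get 84.4544 next round, worth 0.47 × 84.4544 = 39.693568 now. The licensor offers 39.693568 and keeps 200 − 39.693568 = 160.306432.
Round 1 (the licensee proposes): the licensor can get 160.306432 next round, worth 0.68 × 160.306432 = 109.00837376 now; the licensee offers that and keeps 90.99162624.

90.99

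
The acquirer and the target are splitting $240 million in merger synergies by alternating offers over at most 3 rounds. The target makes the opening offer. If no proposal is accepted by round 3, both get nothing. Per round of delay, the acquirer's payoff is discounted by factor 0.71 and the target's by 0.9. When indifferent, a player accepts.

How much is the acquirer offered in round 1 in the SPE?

17.04

Solve by backward induction from round 3.
Round 3 (the target proposes): rejection yields 0 for the acquirer; the target offers 0 and keeps 240.
Round 2 (the acquirer proposes): the target can get 240 next round, worth 0.9 × 240 = 216 now. The acquirer offers 216 and keeps 240 − 216 = 24.
Round 1 (the target proposes): the acquirer can get 24 next round, worth 0.71 × 24 = 17.04 now; the target offers that and keeps 222.96.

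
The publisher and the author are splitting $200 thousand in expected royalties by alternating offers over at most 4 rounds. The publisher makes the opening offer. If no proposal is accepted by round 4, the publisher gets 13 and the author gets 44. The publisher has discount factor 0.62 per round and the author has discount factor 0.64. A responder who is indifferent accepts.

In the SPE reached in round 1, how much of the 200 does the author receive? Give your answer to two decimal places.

Solve by backward induction from round 4.
Round 4 (the author proposes): the publisher gets 13 if talks fail, so the author offers 13 and keeps 187.
Round 3 (the publisher proposes): the author can get 187 next round, worth 0.64 × 187 = 119.68 now, so the publisher offers 119.68, keeping 80.32.
Round 2 (the author proposes): the publisher can get 80.32 next round, worth 0.62 × 80.32 = 49.7984 now, so the author offers 49.7984, keeping 150.2016.
Round 1 (the publisher proposes): the author can get 150.2016 next round, worth 0.64 × 150.2016 = 96.129024 now. The publisher offers 96.129024 and keeps 200 − 96.129024 = 103.870976.

96.13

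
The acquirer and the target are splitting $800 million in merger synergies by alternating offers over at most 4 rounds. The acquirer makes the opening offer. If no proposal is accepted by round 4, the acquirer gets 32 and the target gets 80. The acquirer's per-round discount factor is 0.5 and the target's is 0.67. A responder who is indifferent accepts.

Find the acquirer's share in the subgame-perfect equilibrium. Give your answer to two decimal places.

Round 4 (the target proposes): the acquirer gets 32 if talks fail, so the target offers 32 and keeps 768.
Round 3 (the acquirer proposes): the target can get 768 next round, worth 0.67 × 768 = 514.56 now, so the acquirer offers 514.56, keeping 285.44.
Round 2 (the target proposes): the acquirer can get 285.44 next round, worth 0.5 × 285.44 = 142.72 now; the target offers that and keeps 657.28.
Round 1 (the acquirer proposes): the target can get 657.28 next round, worth 0.67 × 657.28 = 440.3776 now; the acquirer offers that and keeps 359.6224.

359.62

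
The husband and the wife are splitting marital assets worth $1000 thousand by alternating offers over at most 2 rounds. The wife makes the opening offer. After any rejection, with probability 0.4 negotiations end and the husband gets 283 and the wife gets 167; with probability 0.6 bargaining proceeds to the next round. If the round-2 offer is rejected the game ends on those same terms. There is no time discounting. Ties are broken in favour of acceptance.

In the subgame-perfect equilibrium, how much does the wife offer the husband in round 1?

By backward induction:
Round 2 (the husband proposes): the wife gets 167 if talks fail, so the husband offers 167 and keeps 833.
Round 1 (the wife proposes): rejecting gives the husband an expected 0.6 × 833 + 0.4 × 283 = 613, so the wife offers 613, keeping 387.

613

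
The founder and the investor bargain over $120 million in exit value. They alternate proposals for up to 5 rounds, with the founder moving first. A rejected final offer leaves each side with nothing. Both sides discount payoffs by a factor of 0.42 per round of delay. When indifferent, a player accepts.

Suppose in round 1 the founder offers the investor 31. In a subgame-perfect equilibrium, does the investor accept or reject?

Reject

Work out the investor's continuation value if the offer is rejected.
Round 5 (the founder proposes): rejection yields 0 for the investor; the founder offers 0 and keeps 120.
Round 4 (the investor proposes): the founder can get 120 next round, worth 0.42 × 120 = 50.4 now. The investor offers 50.4 and keeps 120 − 50.4 = 69.6.
Round 3 (the founder proposes): the investor can get 69.6 next round, worth 0.42 × 69.6 = 29.232 now, so the founder offers 29.232, keeping 90.768.
Round 2 (the investor proposes): the founder can get 90.768 next round, worth 0.42 × 90.768 = 38.12256 now; the investor offers that and keeps 81.87744.
So by rejecting in round 1, the investor gets 81.87744 next round, worth 0.42 × 81.87744 = 34.3885248 now.
Offer 31 < 34.3885248, so the investor rejects.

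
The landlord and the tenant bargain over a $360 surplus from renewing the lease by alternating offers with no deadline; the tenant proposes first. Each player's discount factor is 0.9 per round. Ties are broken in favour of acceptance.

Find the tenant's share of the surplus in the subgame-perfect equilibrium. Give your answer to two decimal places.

Let x be the tenant's share when the tenant proposes and y be the landlord's share when the landlord proposes.
The landlord accepts iff offered ≥ 0.9·y, so x = 360 − 0.9y. Symmetrically y = 360 − 0.9x.
Substituting: x = 360 − 0.9(360 − 0.9x), giving x(1 − 0.9·0.9) = 360(1 − 0.9).
So x = 360 × 0.1 / 0.19 ≈ 189.4737, and the landlord receives 360 − x ≈ 170.5263.

189.47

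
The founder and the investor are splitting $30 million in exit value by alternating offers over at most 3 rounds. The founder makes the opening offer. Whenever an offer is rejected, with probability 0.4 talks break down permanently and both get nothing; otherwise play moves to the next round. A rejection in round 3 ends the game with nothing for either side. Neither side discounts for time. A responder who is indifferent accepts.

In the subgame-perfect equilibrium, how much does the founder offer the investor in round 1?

7.2

Round 3 (the founder proposes): rejection yields 0 for the investor; the founder offers 0 and keeps 30.
Round 2 (the investor proposes): rejecting gives the founder an expected 0.6 × 30 = 18; the investor offers that and keeps 12.
Round 1 (the founder proposes): rejecting gives the investor an expected 0.6 × 12 = 7.2; the founder offers that and keeps 22.8.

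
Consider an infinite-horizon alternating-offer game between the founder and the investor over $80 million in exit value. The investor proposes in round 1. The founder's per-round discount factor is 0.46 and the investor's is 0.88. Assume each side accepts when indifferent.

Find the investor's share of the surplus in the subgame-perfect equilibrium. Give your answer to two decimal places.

72.58

In a stationary SPE each proposer offers the other exactly their discounted continuation value.
If the investor keeps x when proposing and the founder keeps y when proposing, then x = 80 − 0.46y and y = 80 − 0.88x.
Solving: x = 80(1 − 0.46) / (1 − 0.88·0.46) = 43.2 / 0.5952 ≈ 72.5806.
The founder gets 80 − 72.5806 ≈ 7.4194.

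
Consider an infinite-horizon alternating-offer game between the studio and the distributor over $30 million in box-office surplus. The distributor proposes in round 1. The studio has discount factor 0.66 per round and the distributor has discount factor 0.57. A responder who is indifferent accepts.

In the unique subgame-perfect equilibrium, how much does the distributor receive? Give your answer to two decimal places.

16.35

Let x be the distributor's share when the distributor proposes and y be the studio's share when the studio proposes.
The studio accepts iff offered ≥ 0.66·y, so x = 30 − 0.66y. Symmetrically y = 30 − 0.57x.
Substituting: x = 30 − 0.66(30 − 0.57x), giving x(1 − 0.57·0.66) = 30(1 − 0.66).
So x = 30 × 0.34 / 0.6238 ≈ 16.3514, and the studio receives 30 − x ≈ 13.6486.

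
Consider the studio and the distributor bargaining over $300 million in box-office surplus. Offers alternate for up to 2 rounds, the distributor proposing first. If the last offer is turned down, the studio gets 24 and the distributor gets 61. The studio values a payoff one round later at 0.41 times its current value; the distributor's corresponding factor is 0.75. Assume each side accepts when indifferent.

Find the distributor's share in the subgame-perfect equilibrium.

202.01

By backward induction:
Round 2 (the studio proposes): the distributor gets 61 if talks fail, so the studio offers 61 and keeps 239.
Round 1 (the distributor proposes): the studio can get 239 next round, worth 0.41 × 239 = 97.99 now. The distributor offers 97.99 and keeps 300 − 97.99 = 202.01.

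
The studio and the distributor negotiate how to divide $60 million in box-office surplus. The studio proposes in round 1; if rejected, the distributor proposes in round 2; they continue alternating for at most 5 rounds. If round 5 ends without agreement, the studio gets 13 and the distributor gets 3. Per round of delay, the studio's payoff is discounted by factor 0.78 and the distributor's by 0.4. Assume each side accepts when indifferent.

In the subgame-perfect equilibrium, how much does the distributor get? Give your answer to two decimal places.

7.22

Round 5 (the studio proposes): the distributor gets 3 if talks fail, so the studio offers 3 and keeps 57.
Round 4 (the distributor proposes): the studio can get 57 next round, worth 0.78 × 57 = 44.46 now. The distributor offers 44.46 and keeps 60 − 44.46 = 15.54.
Round 3 (the studio proposes): the distributor can get 15.54 next round, worth 0.4 × 15.54 = 6.216 now; the studio offers that and keeps 53.784.
Round 2 (the distributor proposes): the studio can get 53.784 next round, worth 0.78 × 53.784 = 41.95152 now. The distributor offers 41.95152 and keeps 60 − 41.95152 = 18.04848.
Round 1 (the studio proposes): the distributor can get 18.04848 next round, worth 0.4 × 18.04848 = 7.219392 now; the studio offers that and keeps 52.780608.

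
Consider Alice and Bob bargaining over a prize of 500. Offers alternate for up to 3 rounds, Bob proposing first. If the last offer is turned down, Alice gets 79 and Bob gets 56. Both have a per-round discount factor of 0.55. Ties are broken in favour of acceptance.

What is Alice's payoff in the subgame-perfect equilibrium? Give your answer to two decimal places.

Round 3 (Bob proposes): Alice gets 79 if talks fail, so Bob offers 79 and keeps 421.
Round 2 (Alice proposes): Bob can get 421 next round, worth 0.55 × 421 = 231.55 now, so Alice offers 231.55, keeping 268.45.
Round 1 (Bob proposes): Alice can get 268.45 next round, worth 0.55 × 268.45 = 147.6475 now; Bob offers that and keeps 352.3525.

147.65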